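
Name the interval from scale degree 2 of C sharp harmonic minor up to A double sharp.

augmented fifth

Scale degree 2 of C# harmonic minor is D#.
D# up to A##: letters D→A make it a fifth; 8 semitones makes it augmented.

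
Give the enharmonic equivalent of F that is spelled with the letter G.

Gbb

Plain G sits 2 semitones above F, so on the letter G the same pitch needs a double flat: Gbb.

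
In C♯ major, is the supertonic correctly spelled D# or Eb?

Each scale degree takes a distinct letter name. Degree 2 of a scale on C must use the letter D.
D# and Eb are enharmonically the same pitch, but only D# uses the letter D, so it is the correct spelling here.

D#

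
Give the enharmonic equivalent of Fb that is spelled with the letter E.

E

Plain E sits at the same pitch as Fb, so on the letter E the same pitch needs a natural: E.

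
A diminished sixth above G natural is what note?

Ebb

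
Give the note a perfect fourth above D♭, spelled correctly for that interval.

D up a perfect fourth is G, so the target letter is G.
From Db, a perfect fourth is 5 semitones up: Gb.

Gb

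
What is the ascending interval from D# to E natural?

minor second

Counting letters D–E gives a second.
D#→E = 1 semitone, 1 narrower than the major second (2), so minor.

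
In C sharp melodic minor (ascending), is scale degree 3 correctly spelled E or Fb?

Each scale degree takes a distinct letter name. Degree 3 of a scale on C must use the letter E.
E and Fb are enharmonically the same pitch, but only E uses the letter E, so it is the correct spelling here.

E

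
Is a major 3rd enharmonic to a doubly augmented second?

Yes

A major third spans 4 semitones; a doubly augmented second spans 4.
They are enharmonically equivalent.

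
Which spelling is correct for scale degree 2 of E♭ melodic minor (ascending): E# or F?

Each scale degree takes a distinct letter name. Degree 2 of a scale on E must use the letter F.
F and E# are enharmonically the same pitch, but only F uses the letter F, so it is the correct spelling here.

F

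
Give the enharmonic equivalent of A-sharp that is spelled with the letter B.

Plain B sits 1 semitone above A#, so on the letter B the same pitch needs a flat: Bb.

Bb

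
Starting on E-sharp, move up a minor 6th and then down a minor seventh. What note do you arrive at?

D#

A minor sixth up from E# is C# (letter C, 8 semitones up).
A minor seventh down from C# is D# (letter D, 10 semitones down).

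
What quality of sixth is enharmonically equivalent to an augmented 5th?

An augmented fifth spans 8 semitones.
A sixth spanning 8 semitones is minor (the major sixth is 9).

minor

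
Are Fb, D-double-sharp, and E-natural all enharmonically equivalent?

Fb is pitch class 4; D## is pitch class 4; E is pitch class 4.
All spellings map to pitch class 4, so they are enharmonically equivalent.

Yes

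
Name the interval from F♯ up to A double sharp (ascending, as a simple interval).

Counting letters F–G–A gives a third.
F#→A## = 5 semitones, 1 wider than the major third (4), so augmented.

augmented third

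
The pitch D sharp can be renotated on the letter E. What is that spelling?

Plain E sits 1 semitone above D#, so on the letter E the same pitch needs a flat: Eb.

Eb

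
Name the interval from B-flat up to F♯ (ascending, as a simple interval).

The letter names run B→F, a span of 4 letter steps, so the interval is some kind of fifth.
Bb to F# is 8 semitones. A perfect fifth is 7, so 8 makes it augmented.

augmented fifth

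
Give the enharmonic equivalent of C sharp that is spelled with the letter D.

C# is pitch class 1. The letter D alone is pitch class 2.
To reach pitch class 1 from D requires an offset of -1 semitone, i.e. flat: Db.

Db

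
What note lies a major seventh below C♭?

A seventh below C lands on the letter D.
A major seventh spans 11 semitones, so Cb moves to pitch class 0. On the letter D that is Dbb.

Dbb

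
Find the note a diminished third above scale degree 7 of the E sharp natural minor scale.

Scale degree 7 of E# natural minor is D#.
A diminished third (2 semitones) above D# lands on the letter F, giving F.

F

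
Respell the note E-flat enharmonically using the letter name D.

D#

Eb is pitch class 3. The letter D alone is pitch class 2.
To reach pitch class 3 from D requires an offset of +1 semitone, i.e. sharp: D#.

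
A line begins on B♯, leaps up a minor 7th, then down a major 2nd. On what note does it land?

A minor seventh up from B# is A# (letter A, 10 semitones up).
A major second down from A# is G# (letter G, 2 semitones down).

G#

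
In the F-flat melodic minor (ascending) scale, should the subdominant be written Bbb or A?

Each scale degree takes a distinct letter name. Degree 4 of a scale on F must use the letter B.
Bbb and A are enharmonically the same pitch, but only Bbb uses the letter B, so it is the correct spelling here.

Bbb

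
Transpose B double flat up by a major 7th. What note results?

Ab

B up a major seventh is A#, so the target letter is A.
From Bbb, a major seventh is 11 semitones up: Ab.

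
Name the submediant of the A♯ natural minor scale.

F#

Degree 6 takes the letter 5 steps above A, which is F.
In natural minor, degree 6 sits 8 semitones above the tonic. A# + 8 semitones is pitch class 6, spelled on F as F#.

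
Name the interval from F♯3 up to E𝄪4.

augmented seventh

Counting letters F–G–A–B–C–D–E gives a seventh.
F#→E## = 12 semitones, 1 wider than the major seventh (11), so augmented.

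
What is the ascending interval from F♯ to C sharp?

The letter names run F→C, a span of 4 letter steps, so the interval is some kind of fifth.
F# to C# is 7 semitones. A perfect fifth is 7, so 7 makes it perfect.

perfect fifth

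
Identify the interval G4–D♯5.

Counting letters G–A–B–C–D gives a fifth.
G→D# = 8 semitones, 1 wider than the perfect fifth (7), so augmented.

augmented fifth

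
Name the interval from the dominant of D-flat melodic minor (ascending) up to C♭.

minor third

The dominant of Db melodic minor (ascending) is Ab.
Ab up to Cb: letters A→C make it a third; 3 semitones makes it minor.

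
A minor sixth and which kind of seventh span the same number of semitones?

doubly diminished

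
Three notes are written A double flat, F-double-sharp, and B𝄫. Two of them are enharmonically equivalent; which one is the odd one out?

Bbb

In 12-tone equal temperament, enharmonic equivalents share a pitch class. Abb is pitch class 7; F## is pitch class 7; Bbb is pitch class 9.
Abb and F## share pitch class 7, while Bbb is pitch class 9.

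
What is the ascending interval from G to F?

minor seventh

Counting letters G–A–B–C–D–E–F gives a seventh.
G→F = 10 semitones, 1 narrower than the major seventh (11), so minor.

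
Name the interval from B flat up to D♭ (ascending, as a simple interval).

minor third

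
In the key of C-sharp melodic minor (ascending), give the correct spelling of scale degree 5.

Degree 5 takes the letter 4 steps above C, which is G.
In melodic minor (ascending), degree 5 sits 7 semitones above the tonic. C# + 7 semitones is pitch class 8, spelled on G as G#.

G#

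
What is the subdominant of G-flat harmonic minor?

The Gb harmonic minor scale runs Gb Ab Bbb Cb Db Ebb F.
Degree 4 is Cb.

Cb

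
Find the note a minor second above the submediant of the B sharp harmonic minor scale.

A

The submediant of B# harmonic minor is G#.
A minor second (1 semitone) above G# lands on the letter A, giving A.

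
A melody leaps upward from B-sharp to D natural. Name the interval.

The letter names run B→D, a span of 2 letter steps, so the interval is some kind of third.
B# to D is 2 semitones. A major third is 4, so 2 makes it diminished.

diminished third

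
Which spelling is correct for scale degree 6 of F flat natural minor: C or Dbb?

Dbb

Each scale degree takes a distinct letter name. Degree 6 of a scale on F must use the letter D.
Dbb and C are enharmonically the same pitch, but only Dbb uses the letter D, so it is the correct spelling here.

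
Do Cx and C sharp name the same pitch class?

Two spellings are enharmonically equivalent only if they share a pitch class.
Here C## → 2, C# → 1; 1 ≠ 2, so they are not.

No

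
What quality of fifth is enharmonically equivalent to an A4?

An augmented fourth spans 6 semitones.
A fifth spanning 6 semitones is diminished (the perfect fifth is 7).

diminished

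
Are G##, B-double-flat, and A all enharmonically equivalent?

G## = pitch class 9 and Bbb = pitch class 9 and A = pitch class 9 — the same pitch class, so they are enharmonic equivalents.

Yes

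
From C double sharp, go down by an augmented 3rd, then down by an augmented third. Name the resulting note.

Fb

An augmented third down from C## is A (letter A, 5 semitones down).
An augmented third down from A is Fb (letter F, 5 semitones down).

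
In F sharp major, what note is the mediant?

A#

The F# major scale runs F# G# A# B C# D# E#.
Degree 3 is A#.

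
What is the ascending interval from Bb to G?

major sixth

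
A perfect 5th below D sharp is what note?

A fifth below D lands on the letter G.
A perfect fifth spans 7 semitones, so D# moves to pitch class 8. On the letter G that is G#.

G#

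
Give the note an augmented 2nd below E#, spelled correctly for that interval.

D

E down a major second is D, so the target letter is D.
From E#, an augmented second is 3 semitones down: D.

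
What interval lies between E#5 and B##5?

Counting letters E–F–G–A–B gives a fifth.
E#→B## = 8 semitones, 1 wider than the perfect fifth (7), so augmented.

augmented fifth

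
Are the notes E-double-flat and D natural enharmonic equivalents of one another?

Ebb is pitch class 2; D is pitch class 2.
All spellings map to pitch class 2, so they are enharmonically equivalent.

Yes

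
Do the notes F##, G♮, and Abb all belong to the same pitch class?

Yes

F## is pitch class 7; G is pitch class 7; Abb is pitch class 7.
All spellings map to pitch class 7, so they are enharmonically equivalent.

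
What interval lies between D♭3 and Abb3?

diminished fifth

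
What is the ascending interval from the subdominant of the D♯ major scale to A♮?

The subdominant of D# major is G#.
G# up to A: letters G→A make it a second; 1 semitone makes it minor.

minor second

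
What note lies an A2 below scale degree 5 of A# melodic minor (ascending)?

Scale degree 5 of A# melodic minor (ascending) is E#.
An augmented second (3 semitones) below E# lands on the letter D, giving D.

D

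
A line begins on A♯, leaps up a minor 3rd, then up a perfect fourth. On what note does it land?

A minor third up from A# is C# (letter C, 3 semitones up).
A perfect fourth up from C# is F# (letter F, 5 semitones up).

F#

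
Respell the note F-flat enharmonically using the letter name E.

E

Fb is pitch class 4. The letter E alone is pitch class 4.
Pitch class 4 on E needs no accidental: E.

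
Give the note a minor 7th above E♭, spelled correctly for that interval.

Db

E up a major seventh is D#, so the target letter is D.
From Eb, a minor seventh is 10 semitones up: Db.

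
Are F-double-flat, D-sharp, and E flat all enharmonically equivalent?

Yes

Fbb = pitch class 3 and D# = pitch class 3 and Eb = pitch class 3 — the same pitch class, so they are enharmonic equivalents.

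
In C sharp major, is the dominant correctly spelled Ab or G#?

G#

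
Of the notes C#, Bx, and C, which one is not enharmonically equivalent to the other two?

C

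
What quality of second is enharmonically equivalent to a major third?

doubly augmented

A major third spans 4 semitones.
A second spanning 4 semitones is doubly augmented (the major second is 2).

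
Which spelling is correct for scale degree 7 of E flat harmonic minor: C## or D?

D

Each scale degree takes a distinct letter name. Degree 7 of a scale on E must use the letter D.
D and C## are enharmonically the same pitch, but only D uses the letter D, so it is the correct spelling here.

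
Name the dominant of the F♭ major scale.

Cb

The Fb major scale runs Fb Gb Ab Bbb Cb Db Eb.
Degree 5 is Cb.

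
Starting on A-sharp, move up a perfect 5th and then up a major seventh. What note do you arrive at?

D##

A perfect fifth up from A# is E# (letter E, 7 semitones up).
A major seventh up from E# is D## (letter D, 11 semitones up).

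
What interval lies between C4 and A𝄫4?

diminished sixth

Counting letters C–D–E–F–G–A gives a sixth.
C→Abb = 7 semitones, 2 narrower than the major sixth (9), so diminished.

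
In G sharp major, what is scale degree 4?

C#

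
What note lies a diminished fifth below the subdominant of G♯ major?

The subdominant of G# major is C#.
A diminished fifth (6 semitones) below C# lands on the letter F, giving F##.

F##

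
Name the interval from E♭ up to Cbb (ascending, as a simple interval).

diminished sixth

Counting letters E–F–G–A–B–C gives a sixth.
Eb→Cbb = 7 semitones, 2 narrower than the major sixth (9), so diminished.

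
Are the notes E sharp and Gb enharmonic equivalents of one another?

No

E# is pitch class 5; Gb is pitch class 6.
The pitch classes differ (5 vs. 6), so they are not enharmonic equivalents.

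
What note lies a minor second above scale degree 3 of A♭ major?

Db

Scale degree 3 of Ab major is C.
A minor second (1 semitone) above C lands on the letter D, giving Db.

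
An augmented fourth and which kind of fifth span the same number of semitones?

An augmented fourth spans 6 semitones.
A fifth spanning 6 semitones is diminished (the perfect fifth is 7).

diminished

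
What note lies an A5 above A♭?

E

A fifth above A lands on the letter E.
An augmented fifth spans 8 semitones, so Ab moves to pitch class 4. On the letter E that is E.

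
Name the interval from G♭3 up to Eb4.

major sixth

The letter names run G→E, a span of 5 letter steps, so the interval is some kind of sixth.
Gb to Eb is 9 semitones. A major sixth is 9, so 9 makes it major.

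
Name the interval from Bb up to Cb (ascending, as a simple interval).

Counting letters B–C gives a second.
Bb→Cb = 1 semitone, 1 narrower than the major second (2), so minor.

minor second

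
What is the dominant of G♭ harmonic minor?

Degree 5 takes the letter 4 steps above G, which is D.
In harmonic minor, degree 5 sits 7 semitones above the tonic. Gb + 7 semitones is pitch class 1, spelled on D as Db.

Db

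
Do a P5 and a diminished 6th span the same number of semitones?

Yes

A perfect fifth spans 7 semitones; a diminished sixth spans 7.
They are enharmonically equivalent.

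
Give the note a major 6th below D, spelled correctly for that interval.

D down a major sixth is F, so the target letter is F.
From D, a major sixth is 9 semitones down: F.

F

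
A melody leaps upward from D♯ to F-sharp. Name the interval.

Counting letters D–E–F gives a third.
D#→F# = 3 semitones, 1 narrower than the major third (4), so minor.

minor third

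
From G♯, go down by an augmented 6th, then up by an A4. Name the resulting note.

E

An augmented sixth down from G# is Bb (letter B, 10 semitones down).
An augmented fourth up from Bb is E (letter E, 6 semitones up).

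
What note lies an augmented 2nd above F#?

G##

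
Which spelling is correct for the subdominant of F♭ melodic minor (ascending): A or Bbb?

Bbb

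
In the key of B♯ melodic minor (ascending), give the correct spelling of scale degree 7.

A##

Degree 7 takes the letter 6 steps above B, which is A.
In melodic minor (ascending), degree 7 sits 11 semitones above the tonic. B# + 11 semitones is pitch class 11, spelled on A as A##.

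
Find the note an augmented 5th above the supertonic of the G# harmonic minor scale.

E##

The supertonic of G# harmonic minor is A#.
An augmented fifth (8 semitones) above A# lands on the letter E, giving E##.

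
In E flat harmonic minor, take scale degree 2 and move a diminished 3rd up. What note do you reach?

Abb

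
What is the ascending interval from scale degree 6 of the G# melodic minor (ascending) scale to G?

diminished third

Scale degree 6 of G# melodic minor (ascending) is E#.
E# up to G: letters E→G make it a third; 2 semitones makes it diminished.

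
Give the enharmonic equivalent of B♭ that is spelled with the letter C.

Cbb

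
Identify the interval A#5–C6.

diminished third

The letter names run A→C, a span of 2 letter steps, so the interval is some kind of third.
A# to C is 2 semitones. A major third is 4, so 2 makes it diminished.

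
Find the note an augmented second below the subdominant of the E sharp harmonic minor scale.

The subdominant of E# harmonic minor is A#.
An augmented second (3 semitones) below A# lands on the letter G, giving G.

G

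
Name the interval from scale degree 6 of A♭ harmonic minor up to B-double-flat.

perfect fourth

Scale degree 6 of Ab harmonic minor is Fb.
Fb up to Bbb: letters F→B make it a fourth; 5 semitones makes it perfect.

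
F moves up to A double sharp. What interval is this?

The letter names run F→A, a span of 2 letter steps, so the interval is some kind of third.
F to A## is 6 semitones. A major third is 4, so 6 makes it doubly augmented.

doubly augmented third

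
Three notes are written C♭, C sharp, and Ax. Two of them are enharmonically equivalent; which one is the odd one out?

In 12-tone equal temperament, enharmonic equivalents share a pitch class. Cb is pitch class 11; C# is pitch class 1; A## is pitch class 11.
Cb and A## share pitch class 11, while C# is pitch class 1.

C#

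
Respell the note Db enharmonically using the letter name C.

C#

Plain C sits 1 semitone below Db, so on the letter C the same pitch needs a sharp: C#.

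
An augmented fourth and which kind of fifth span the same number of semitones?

diminished

An augmented fourth spans 6 semitones.
A fifth spanning 6 semitones is diminished (the perfect fifth is 7).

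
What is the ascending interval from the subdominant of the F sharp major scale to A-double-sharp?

The subdominant of F# major is B.
B up to A##: letters B→A make it a seventh; 12 semitones makes it augmented.

augmented seventh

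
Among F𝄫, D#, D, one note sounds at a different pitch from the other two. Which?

D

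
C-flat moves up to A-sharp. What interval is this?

The letter names run C→A, a span of 5 letter steps, so the interval is some kind of sixth.
Cb to A# is 11 semitones. A major sixth is 9, so 11 makes it doubly augmented.

doubly augmented sixth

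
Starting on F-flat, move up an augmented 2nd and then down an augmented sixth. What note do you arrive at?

Bbb

An augmented second up from Fb is G (letter G, 3 semitones up).
An augmented sixth down from G is Bbb (letter B, 10 semitones down).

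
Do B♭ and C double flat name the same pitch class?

Yes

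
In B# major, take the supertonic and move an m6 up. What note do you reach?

The supertonic of B# major is C##.
A minor sixth (8 semitones) above C## lands on the letter A, giving A#.

A#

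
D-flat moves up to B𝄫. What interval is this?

minor sixth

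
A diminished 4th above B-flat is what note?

Ebb

A fourth above B lands on the letter E.
A diminished fourth spans 4 semitones, so Bb moves to pitch class 2. On the letter E that is Ebb.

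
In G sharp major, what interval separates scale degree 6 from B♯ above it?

perfect fifth

Scale degree 6 of G# major is E#.
E# up to B#: letters E→B make it a fifth; 7 semitones makes it perfect.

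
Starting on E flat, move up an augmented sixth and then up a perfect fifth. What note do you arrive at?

G#

An augmented sixth up from Eb is C# (letter C, 10 semitones up).
A perfect fifth up from C# is G# (letter G, 7 semitones up).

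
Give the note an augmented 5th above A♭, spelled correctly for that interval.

E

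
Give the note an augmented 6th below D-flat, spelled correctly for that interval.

Fbb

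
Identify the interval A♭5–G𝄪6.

doubly augmented seventh

Counting letters A–B–C–D–E–F–G gives a seventh.
Ab→G## = 13 semitones, 2 wider than the major seventh (11), so doubly augmented.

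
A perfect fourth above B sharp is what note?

E#

A fourth above B lands on the letter E.
A perfect fourth spans 5 semitones, so B# moves to pitch class 5. On the letter E that is E#.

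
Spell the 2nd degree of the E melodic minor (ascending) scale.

Degree 2 takes the letter 1 step above E, which is F.
In melodic minor (ascending), degree 2 sits 2 semitones above the tonic. E + 2 semitones is pitch class 6, spelled on F as F#.

F#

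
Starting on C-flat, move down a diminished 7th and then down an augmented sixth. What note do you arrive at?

A diminished seventh down from Cb is D (letter D, 9 semitones down).
An augmented sixth down from D is Fb (letter F, 10 semitones down).

Fb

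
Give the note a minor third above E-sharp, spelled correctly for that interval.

E up a major third is G#, so the target letter is G.
From E#, a minor third is 3 semitones up: G#.

G#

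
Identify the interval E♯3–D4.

Counting letters E–F–G–A–B–C–D gives a seventh.
E#→D = 9 semitones, 2 narrower than the major seventh (11), so diminished.

diminished seventh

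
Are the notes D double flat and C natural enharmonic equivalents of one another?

Yes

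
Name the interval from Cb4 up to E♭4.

The letter names run C→E, a span of 2 letter steps, so the interval is some kind of third.
Cb to Eb is 4 semitones. A major third is 4, so 4 makes it major.

major third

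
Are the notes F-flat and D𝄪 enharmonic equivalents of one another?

Yes

Fb = pitch class 4 and D## = pitch class 4 — the same pitch class, so they are enharmonic equivalents.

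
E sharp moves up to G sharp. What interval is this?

Counting letters E–F–G gives a third.
E#→G# = 3 semitones, 1 narrower than the major third (4), so minor.

minor third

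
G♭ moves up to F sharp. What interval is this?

augmented seventh

The letter names run G→F, a span of 6 letter steps, so the interval is some kind of seventh.
Gb to F# is 12 semitones. A major seventh is 11, so 12 makes it augmented.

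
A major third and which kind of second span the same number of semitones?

doubly augmented

A major third spans 4 semitones.
A second spanning 4 semitones is doubly augmented (the major second is 2).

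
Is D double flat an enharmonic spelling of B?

Dbb is pitch class 0; B is pitch class 11.
The pitch classes differ (0 vs. 11), so they are not enharmonic equivalents.

No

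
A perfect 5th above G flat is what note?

Db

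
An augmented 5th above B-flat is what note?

F#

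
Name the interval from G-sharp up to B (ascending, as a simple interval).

minor third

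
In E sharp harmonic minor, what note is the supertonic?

F##

Degree 2 takes the letter 1 step above E, which is F.
In harmonic minor, degree 2 sits 2 semitones above the tonic. E# + 2 semitones is pitch class 7, spelled on F as F##.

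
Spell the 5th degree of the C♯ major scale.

G#

The C# major scale runs C# D# E# F# G# A# B#.
Degree 5 is G#.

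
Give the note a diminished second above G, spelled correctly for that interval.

Abb

G up a major second is A, so the target letter is A.
From G, a diminished second is 0 semitones up: Abb.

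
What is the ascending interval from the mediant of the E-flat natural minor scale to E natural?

augmented sixth

The mediant of Eb natural minor is Gb.
Gb up to E: letters G→E make it a sixth; 10 semitones makes it augmented.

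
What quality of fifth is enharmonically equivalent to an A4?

diminished

An augmented fourth spans 6 semitones.
A fifth spanning 6 semitones is diminished (the perfect fifth is 7).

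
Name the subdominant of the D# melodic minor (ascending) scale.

G#

Degree 4 takes the letter 3 steps above D, which is G.
In melodic minor (ascending), degree 4 sits 5 semitones above the tonic. D# + 5 semitones is pitch class 8, spelled on G as G#.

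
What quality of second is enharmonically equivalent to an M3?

doubly augmented

A major third spans 4 semitones.
A second spanning 4 semitones is doubly augmented (the major second is 2).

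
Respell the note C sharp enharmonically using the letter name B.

Plain B sits 2 semitones below C#, so on the letter B the same pitch needs a double sharp: B##.

B##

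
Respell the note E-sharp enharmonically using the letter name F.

F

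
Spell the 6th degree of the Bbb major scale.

Gb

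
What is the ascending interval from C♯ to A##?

Counting letters C–D–E–F–G–A gives a sixth.
C#→A## = 10 semitones, 1 wider than the major sixth (9), so augmented.

augmented sixth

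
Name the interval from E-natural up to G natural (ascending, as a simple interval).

The letter names run E→G, a span of 2 letter steps, so the interval is some kind of third.
E to G is 3 semitones. A major third is 4, so 3 makes it minor.

minor third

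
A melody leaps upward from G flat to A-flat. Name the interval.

Counting letters G–A gives a second.
Gb→Ab = 2 semitones, exactly the major second.

major second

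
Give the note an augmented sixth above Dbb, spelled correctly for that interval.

D up a major sixth is B, so the target letter is B.
From Dbb, an augmented sixth is 10 semitones up: Bb.

Bb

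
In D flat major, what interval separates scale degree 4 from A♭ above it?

major second

Scale degree 4 of Db major is Gb.
Gb up to Ab: letters G→A make it a second; 2 semitones makes it major.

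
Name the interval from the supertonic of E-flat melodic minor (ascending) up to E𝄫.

The supertonic of Eb melodic minor (ascending) is F.
F up to Ebb: letters F→E make it a seventh; 9 semitones makes it diminished.

diminished seventh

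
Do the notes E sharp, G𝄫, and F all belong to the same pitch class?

Yes

E# is pitch class 5; Gbb is pitch class 5; F is pitch class 5.
All spellings map to pitch class 5, so they are enharmonically equivalent.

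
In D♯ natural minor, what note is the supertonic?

The D# natural minor scale runs D# E# F# G# A# B C#.
Degree 2 is E#.

E#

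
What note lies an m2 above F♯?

F up a major second is G, so the target letter is G.
From F#, a minor second is 1 semitone up: G.

G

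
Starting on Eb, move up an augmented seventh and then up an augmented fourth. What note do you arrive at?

G##

An augmented seventh up from Eb is D# (letter D, 12 semitones up).
An augmented fourth up from D# is G## (letter G, 6 semitones up).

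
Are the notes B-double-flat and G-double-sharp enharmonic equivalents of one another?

Yes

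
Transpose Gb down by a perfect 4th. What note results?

A fourth below G lands on the letter D.
A perfect fourth spans 5 semitones, so Gb moves to pitch class 1. On the letter D that is Db.

Db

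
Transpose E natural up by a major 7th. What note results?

E up a major seventh is D#, so the target letter is D.
From E, a major seventh is 11 semitones up: D#.

D#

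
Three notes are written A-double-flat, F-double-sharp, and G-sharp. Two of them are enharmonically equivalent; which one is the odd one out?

G#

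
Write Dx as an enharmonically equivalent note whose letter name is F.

Fb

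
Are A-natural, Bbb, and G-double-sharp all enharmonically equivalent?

Yes

A is pitch class 9; Bbb is pitch class 9; G## is pitch class 9.
All spellings map to pitch class 9, so they are enharmonically equivalent.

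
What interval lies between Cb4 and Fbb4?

Counting letters C–D–E–F gives a fourth.
Cb→Fbb = 4 semitones, 1 narrower than the perfect fourth (5), so diminished.

diminished fourth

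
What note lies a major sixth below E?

A sixth below E lands on the letter G.
A major sixth spans 9 semitones, so E moves to pitch class 7. On the letter G that is G.

G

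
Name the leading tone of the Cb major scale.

Bb

Degree 7 takes the letter 6 steps above C, which is B.
In major, degree 7 sits 11 semitones above the tonic. Cb + 11 semitones is pitch class 10, spelled on B as Bb.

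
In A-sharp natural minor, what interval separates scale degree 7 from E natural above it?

Scale degree 7 of A# natural minor is G#.
G# up to E: letters G→E make it a sixth; 8 semitones makes it minor.

minor sixth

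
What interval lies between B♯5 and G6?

diminished sixth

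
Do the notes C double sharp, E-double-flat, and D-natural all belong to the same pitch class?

C## is pitch class 2; Ebb is pitch class 2; D is pitch class 2.
All spellings map to pitch class 2, so they are enharmonically equivalent.

Yes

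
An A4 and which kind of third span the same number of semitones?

doubly augmented

An augmented fourth spans 6 semitones.
A third spanning 6 semitones is doubly augmented (the major third is 4).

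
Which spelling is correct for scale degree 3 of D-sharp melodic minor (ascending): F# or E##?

Each scale degree takes a distinct letter name. Degree 3 of a scale on D must use the letter F.
F# and E## are enharmonically the same pitch, but only F# uses the letter F, so it is the correct spelling here.

F#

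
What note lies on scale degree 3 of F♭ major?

The Fb major scale runs Fb Gb Ab Bbb Cb Db Eb.
Degree 3 is Ab.

Ab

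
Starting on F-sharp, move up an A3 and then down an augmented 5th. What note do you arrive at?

An augmented third up from F# is A## (letter A, 5 semitones up).
An augmented fifth down from A## is D# (letter D, 8 semitones down).

D#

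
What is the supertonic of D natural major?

E

The D major scale runs D E F# G A B C#.
Degree 2 is E.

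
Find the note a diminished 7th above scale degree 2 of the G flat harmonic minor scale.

Gbb

Scale degree 2 of Gb harmonic minor is Ab.
A diminished seventh (9 semitones) above Ab lands on the letter G, giving Gbb.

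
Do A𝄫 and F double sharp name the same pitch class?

Abb = pitch class 7 and F## = pitch class 7 — the same pitch class, so they are enharmonic equivalents.

Yes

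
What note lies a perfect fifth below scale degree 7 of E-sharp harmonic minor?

Scale degree 7 of E# harmonic minor is D##.
A perfect fifth (7 semitones) below D## lands on the letter G, giving G##.

G##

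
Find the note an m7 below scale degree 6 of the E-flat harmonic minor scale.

Db

Scale degree 6 of Eb harmonic minor is Cb.
A minor seventh (10 semitones) below Cb lands on the letter D, giving Db.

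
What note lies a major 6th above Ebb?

Cb

E up a major sixth is C#, so the target letter is C.
From Ebb, a major sixth is 9 semitones up: Cb.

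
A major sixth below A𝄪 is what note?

C##

A sixth below A lands on the letter C.
A major sixth spans 9 semitones, so A## moves to pitch class 2. On the letter C that is C##.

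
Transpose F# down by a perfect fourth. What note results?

C#

F down a perfect fourth is C, so the target letter is C.
From F#, a perfect fourth is 5 semitones down: C#.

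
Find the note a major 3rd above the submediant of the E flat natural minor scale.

Eb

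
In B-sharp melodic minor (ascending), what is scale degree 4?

E#

Degree 4 takes the letter 3 steps above B, which is E.
In melodic minor (ascending), degree 4 sits 5 semitones above the tonic. B# + 5 semitones is pitch class 5, spelled on E as E#.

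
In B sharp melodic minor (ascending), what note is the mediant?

D#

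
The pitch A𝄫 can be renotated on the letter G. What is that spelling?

Abb is pitch class 7. The letter G alone is pitch class 7.
Pitch class 7 on G needs no accidental: G.

G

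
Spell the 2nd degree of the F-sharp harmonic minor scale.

Degree 2 takes the letter 1 step above F, which is G.
In harmonic minor, degree 2 sits 2 semitones above the tonic. F# + 2 semitones is pitch class 8, spelled on G as G#.

G#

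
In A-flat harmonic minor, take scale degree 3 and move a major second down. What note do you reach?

Bbb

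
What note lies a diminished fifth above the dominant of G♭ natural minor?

The dominant of Gb natural minor is Db.
A diminished fifth (6 semitones) above Db lands on the letter A, giving Abb.

Abb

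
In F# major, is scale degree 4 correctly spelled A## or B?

B

Each scale degree takes a distinct letter name. Degree 4 of a scale on F must use the letter B.
B and A## are enharmonically the same pitch, but only B uses the letter B, so it is the correct spelling here.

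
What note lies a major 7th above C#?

B#

C up a major seventh is B, so the target letter is B.
From C#, a major seventh is 11 semitones up: B#.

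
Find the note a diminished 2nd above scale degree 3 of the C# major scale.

Scale degree 3 of C# major is E#.
A diminished second (0 semitones) above E# lands on the letter F, giving F.

F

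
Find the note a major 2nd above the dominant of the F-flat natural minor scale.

Db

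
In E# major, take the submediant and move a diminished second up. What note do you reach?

The submediant of E# major is C##.
A diminished second (0 semitones) above C## lands on the letter D, giving D.

D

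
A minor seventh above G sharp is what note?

F#

A seventh above G lands on the letter F.
A minor seventh spans 10 semitones, so G# moves to pitch class 6. On the letter F that is F#.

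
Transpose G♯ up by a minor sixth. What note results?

E

A sixth above G lands on the letter E.
A minor sixth spans 8 semitones, so G# moves to pitch class 4. On the letter E that is E.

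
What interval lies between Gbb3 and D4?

doubly augmented fifth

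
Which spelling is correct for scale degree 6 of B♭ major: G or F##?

G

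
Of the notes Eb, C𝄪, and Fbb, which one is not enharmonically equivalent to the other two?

C##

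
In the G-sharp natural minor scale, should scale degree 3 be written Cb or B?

B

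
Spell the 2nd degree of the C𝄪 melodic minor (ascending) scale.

D##

Degree 2 takes the letter 1 step above C, which is D.
In melodic minor (ascending), degree 2 sits 2 semitones above the tonic. C## + 2 semitones is pitch class 4, spelled on D as D##.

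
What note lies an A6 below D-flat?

D down a major sixth is F, so the target letter is F.
From Db, an augmented sixth is 10 semitones down: Fbb.

Fbb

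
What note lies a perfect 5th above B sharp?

F##

B up a perfect fifth is F#, so the target letter is F.
From B#, a perfect fifth is 7 semitones up: F##.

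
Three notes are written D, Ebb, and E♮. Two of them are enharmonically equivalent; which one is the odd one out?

In 12-tone equal temperament, enharmonic equivalents share a pitch class. D is pitch class 2; Ebb is pitch class 2; E is pitch class 4.
D and Ebb share pitch class 2, while E is pitch class 4.

E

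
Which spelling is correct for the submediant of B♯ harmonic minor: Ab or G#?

Each scale degree takes a distinct letter name. Degree 6 of a scale on B must use the letter G.
G# and Ab are enharmonically the same pitch, but only G# uses the letter G, so it is the correct spelling here.

G#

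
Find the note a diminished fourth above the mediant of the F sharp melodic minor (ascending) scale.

Db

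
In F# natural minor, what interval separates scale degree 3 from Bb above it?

Scale degree 3 of F# natural minor is A.
A up to Bb: letters A→B make it a second; 1 semitone makes it minor.

minor second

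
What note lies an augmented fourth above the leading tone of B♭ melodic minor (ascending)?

D#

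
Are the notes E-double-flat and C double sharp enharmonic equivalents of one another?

Yes

Ebb = pitch class 2 and C## = pitch class 2 — the same pitch class, so they are enharmonic equivalents.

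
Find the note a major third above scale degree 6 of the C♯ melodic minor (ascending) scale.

C##

Scale degree 6 of C# melodic minor (ascending) is A#.
A major third (4 semitones) above A# lands on the letter C, giving C##.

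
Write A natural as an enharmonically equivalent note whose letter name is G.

G##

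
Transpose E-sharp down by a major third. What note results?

C#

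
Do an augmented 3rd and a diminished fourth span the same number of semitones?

An augmented third spans 5 semitones; a diminished fourth spans 4.
The spans differ, so they are not enharmonic equivalents.

No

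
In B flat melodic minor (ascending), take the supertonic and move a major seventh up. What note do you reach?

B

The supertonic of Bb melodic minor (ascending) is C.
A major seventh (11 semitones) above C lands on the letter B, giving B.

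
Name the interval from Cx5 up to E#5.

minor third

The letter names run C→E, a span of 2 letter steps, so the interval is some kind of third.
C## to E# is 3 semitones. A major third is 4, so 3 makes it minor.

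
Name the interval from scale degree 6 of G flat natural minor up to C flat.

Scale degree 6 of Gb natural minor is Ebb.
Ebb up to Cb: letters E→C make it a sixth; 9 semitones makes it major.

major sixth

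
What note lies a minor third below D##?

B##

A third below D lands on the letter B.
A minor third spans 3 semitones, so D## moves to pitch class 1. On the letter B that is B##.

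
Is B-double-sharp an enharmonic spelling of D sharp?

No

B## is pitch class 1; D# is pitch class 3.
The pitch classes differ (1 vs. 3), so they are not enharmonic equivalents.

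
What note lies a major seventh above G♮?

G up a major seventh is F#, so the target letter is F.
From G, a major seventh is 11 semitones up: F#.

F#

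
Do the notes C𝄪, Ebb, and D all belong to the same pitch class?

Yes

C## = pitch class 2 and Ebb = pitch class 2 and D = pitch class 2 — the same pitch class, so they are enharmonic equivalents.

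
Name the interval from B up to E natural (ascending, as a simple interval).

The letter names run B→E, a span of 3 letter steps, so the interval is some kind of fourth.
B to E is 5 semitones. A perfect fourth is 5, so 5 makes it perfect.

perfect fourth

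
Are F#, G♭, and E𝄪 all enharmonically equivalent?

Yes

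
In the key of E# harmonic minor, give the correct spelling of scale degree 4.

Degree 4 takes the letter 3 steps above E, which is A.
In harmonic minor, degree 4 sits 5 semitones above the tonic. E# + 5 semitones is pitch class 10, spelled on A as A#.

A#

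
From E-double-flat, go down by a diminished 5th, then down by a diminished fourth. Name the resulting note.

E

A diminished fifth down from Ebb is Ab (letter A, 6 semitones down).
A diminished fourth down from Ab is E (letter E, 4 semitones down).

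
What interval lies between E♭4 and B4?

Counting letters E–F–G–A–B gives a fifth.
Eb→B = 8 semitones, 1 wider than the perfect fifth (7), so augmented.

augmented fifth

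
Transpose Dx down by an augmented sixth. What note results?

F#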